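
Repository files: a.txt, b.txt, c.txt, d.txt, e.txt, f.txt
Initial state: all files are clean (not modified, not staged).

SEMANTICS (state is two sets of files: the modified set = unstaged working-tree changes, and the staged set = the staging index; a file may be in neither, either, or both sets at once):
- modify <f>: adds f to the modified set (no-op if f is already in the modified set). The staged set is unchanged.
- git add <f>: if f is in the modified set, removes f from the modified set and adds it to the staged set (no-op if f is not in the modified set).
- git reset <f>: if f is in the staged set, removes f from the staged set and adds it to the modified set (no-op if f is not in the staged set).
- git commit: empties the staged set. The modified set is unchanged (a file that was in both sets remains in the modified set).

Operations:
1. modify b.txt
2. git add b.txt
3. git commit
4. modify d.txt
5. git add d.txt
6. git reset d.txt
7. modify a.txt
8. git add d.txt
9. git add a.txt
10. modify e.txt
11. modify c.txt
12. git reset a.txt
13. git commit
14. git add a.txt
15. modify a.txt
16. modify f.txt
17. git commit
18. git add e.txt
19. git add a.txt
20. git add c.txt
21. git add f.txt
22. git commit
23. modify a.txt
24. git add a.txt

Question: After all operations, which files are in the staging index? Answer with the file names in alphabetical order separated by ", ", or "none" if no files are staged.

After op 1 (modify b.txt): modified={b.txt} staged={none}
After op 2 (git add b.txt): modified={none} staged={b.txt}
After op 3 (git commit): modified={none} staged={none}
After op 4 (modify d.txt): modified={d.txt} staged={none}
After op 5 (git add d.txt): modified={none} staged={d.txt}
After op 6 (git reset d.txt): modified={d.txt} staged={none}
After op 7 (modify a.txt): modified={a.txt, d.txt} staged={none}
After op 8 (git add d.txt): modified={a.txt} staged={d.txt}
After op 9 (git add a.txt): modified={none} staged={a.txt, d.txt}
After op 10 (modify e.txt): modified={e.txt} staged={a.txt, d.txt}
After op 11 (modify c.txt): modified={c.txt, e.txt} staged={a.txt, d.txt}
After op 12 (git reset a.txt): modified={a.txt, c.txt, e.txt} staged={d.txt}
After op 13 (git commit): modified={a.txt, c.txt, e.txt} staged={none}
After op 14 (git add a.txt): modified={c.txt, e.txt} staged={a.txt}
After op 15 (modify a.txt): modified={a.txt, c.txt, e.txt} staged={a.txt}
After op 16 (modify f.txt): modified={a.txt, c.txt, e.txt, f.txt} staged={a.txt}
After op 17 (git commit): modified={a.txt, c.txt, e.txt, f.txt} staged={none}
After op 18 (git add e.txt): modified={a.txt, c.txt, f.txt} staged={e.txt}
After op 19 (git add a.txt): modified={c.txt, f.txt} staged={a.txt, e.txt}
After op 20 (git add c.txt): modified={f.txt} staged={a.txt, c.txt, e.txt}
After op 21 (git add f.txt): modified={none} staged={a.txt, c.txt, e.txt, f.txt}
After op 22 (git commit): modified={none} staged={none}
After op 23 (modify a.txt): modified={a.txt} staged={none}
After op 24 (git add a.txt): modified={none} staged={a.txt}

Answer: a.txt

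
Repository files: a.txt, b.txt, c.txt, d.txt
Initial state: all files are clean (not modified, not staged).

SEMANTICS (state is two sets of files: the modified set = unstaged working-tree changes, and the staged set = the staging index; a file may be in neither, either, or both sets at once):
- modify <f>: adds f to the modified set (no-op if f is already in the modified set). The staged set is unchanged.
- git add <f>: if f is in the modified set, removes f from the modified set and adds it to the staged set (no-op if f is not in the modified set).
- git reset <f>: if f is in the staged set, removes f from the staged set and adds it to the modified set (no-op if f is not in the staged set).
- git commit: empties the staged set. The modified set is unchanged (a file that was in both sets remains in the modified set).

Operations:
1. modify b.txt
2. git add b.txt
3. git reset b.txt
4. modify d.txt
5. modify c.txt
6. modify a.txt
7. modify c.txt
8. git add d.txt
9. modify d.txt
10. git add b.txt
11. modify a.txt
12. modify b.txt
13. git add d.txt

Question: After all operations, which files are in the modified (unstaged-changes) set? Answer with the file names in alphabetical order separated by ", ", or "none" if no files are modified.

Answer: a.txt, b.txt, c.txt

Derivation:
After op 1 (modify b.txt): modified={b.txt} staged={none}
After op 2 (git add b.txt): modified={none} staged={b.txt}
After op 3 (git reset b.txt): modified={b.txt} staged={none}
After op 4 (modify d.txt): modified={b.txt, d.txt} staged={none}
After op 5 (modify c.txt): modified={b.txt, c.txt, d.txt} staged={none}
After op 6 (modify a.txt): modified={a.txt, b.txt, c.txt, d.txt} staged={none}
After op 7 (modify c.txt): modified={a.txt, b.txt, c.txt, d.txt} staged={none}
After op 8 (git add d.txt): modified={a.txt, b.txt, c.txt} staged={d.txt}
After op 9 (modify d.txt): modified={a.txt, b.txt, c.txt, d.txt} staged={d.txt}
After op 10 (git add b.txt): modified={a.txt, c.txt, d.txt} staged={b.txt, d.txt}
After op 11 (modify a.txt): modified={a.txt, c.txt, d.txt} staged={b.txt, d.txt}
After op 12 (modify b.txt): modified={a.txt, b.txt, c.txt, d.txt} staged={b.txt, d.txt}
After op 13 (git add d.txt): modified={a.txt, b.txt, c.txt} staged={b.txt, d.txt}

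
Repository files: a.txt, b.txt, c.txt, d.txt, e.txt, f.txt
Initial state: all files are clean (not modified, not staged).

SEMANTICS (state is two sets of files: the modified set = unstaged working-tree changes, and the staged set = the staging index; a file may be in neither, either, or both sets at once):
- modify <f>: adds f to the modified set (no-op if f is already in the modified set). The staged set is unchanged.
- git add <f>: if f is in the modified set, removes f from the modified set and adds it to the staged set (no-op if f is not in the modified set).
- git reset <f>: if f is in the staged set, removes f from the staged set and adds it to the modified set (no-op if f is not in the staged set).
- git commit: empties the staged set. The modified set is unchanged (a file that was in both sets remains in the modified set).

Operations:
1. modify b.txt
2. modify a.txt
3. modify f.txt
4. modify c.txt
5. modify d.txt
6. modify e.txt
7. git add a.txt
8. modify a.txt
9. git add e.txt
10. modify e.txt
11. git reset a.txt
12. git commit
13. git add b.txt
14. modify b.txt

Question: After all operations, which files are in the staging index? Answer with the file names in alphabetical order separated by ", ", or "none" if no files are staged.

Answer: b.txt

Derivation:
After op 1 (modify b.txt): modified={b.txt} staged={none}
After op 2 (modify a.txt): modified={a.txt, b.txt} staged={none}
After op 3 (modify f.txt): modified={a.txt, b.txt, f.txt} staged={none}
After op 4 (modify c.txt): modified={a.txt, b.txt, c.txt, f.txt} staged={none}
After op 5 (modify d.txt): modified={a.txt, b.txt, c.txt, d.txt, f.txt} staged={none}
After op 6 (modify e.txt): modified={a.txt, b.txt, c.txt, d.txt, e.txt, f.txt} staged={none}
After op 7 (git add a.txt): modified={b.txt, c.txt, d.txt, e.txt, f.txt} staged={a.txt}
After op 8 (modify a.txt): modified={a.txt, b.txt, c.txt, d.txt, e.txt, f.txt} staged={a.txt}
After op 9 (git add e.txt): modified={a.txt, b.txt, c.txt, d.txt, f.txt} staged={a.txt, e.txt}
After op 10 (modify e.txt): modified={a.txt, b.txt, c.txt, d.txt, e.txt, f.txt} staged={a.txt, e.txt}
After op 11 (git reset a.txt): modified={a.txt, b.txt, c.txt, d.txt, e.txt, f.txt} staged={e.txt}
After op 12 (git commit): modified={a.txt, b.txt, c.txt, d.txt, e.txt, f.txt} staged={none}
After op 13 (git add b.txt): modified={a.txt, c.txt, d.txt, e.txt, f.txt} staged={b.txt}
After op 14 (modify b.txt): modified={a.txt, b.txt, c.txt, d.txt, e.txt, f.txt} staged={b.txt}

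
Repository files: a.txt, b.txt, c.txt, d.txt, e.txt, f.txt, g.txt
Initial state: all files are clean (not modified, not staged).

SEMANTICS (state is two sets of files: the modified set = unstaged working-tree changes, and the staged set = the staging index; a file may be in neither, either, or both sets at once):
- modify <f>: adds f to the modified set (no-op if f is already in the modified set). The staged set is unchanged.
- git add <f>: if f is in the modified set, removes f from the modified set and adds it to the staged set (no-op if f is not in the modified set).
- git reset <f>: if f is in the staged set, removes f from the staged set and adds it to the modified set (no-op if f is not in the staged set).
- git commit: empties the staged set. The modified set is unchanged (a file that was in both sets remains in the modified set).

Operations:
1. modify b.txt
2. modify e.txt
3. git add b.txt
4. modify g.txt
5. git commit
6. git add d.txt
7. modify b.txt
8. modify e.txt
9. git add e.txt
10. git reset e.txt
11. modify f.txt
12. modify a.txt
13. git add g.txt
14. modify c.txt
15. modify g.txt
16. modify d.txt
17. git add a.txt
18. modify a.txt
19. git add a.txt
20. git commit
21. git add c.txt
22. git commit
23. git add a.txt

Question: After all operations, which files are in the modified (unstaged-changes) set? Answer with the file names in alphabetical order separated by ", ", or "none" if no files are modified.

After op 1 (modify b.txt): modified={b.txt} staged={none}
After op 2 (modify e.txt): modified={b.txt, e.txt} staged={none}
After op 3 (git add b.txt): modified={e.txt} staged={b.txt}
After op 4 (modify g.txt): modified={e.txt, g.txt} staged={b.txt}
After op 5 (git commit): modified={e.txt, g.txt} staged={none}
After op 6 (git add d.txt): modified={e.txt, g.txt} staged={none}
After op 7 (modify b.txt): modified={b.txt, e.txt, g.txt} staged={none}
After op 8 (modify e.txt): modified={b.txt, e.txt, g.txt} staged={none}
After op 9 (git add e.txt): modified={b.txt, g.txt} staged={e.txt}
After op 10 (git reset e.txt): modified={b.txt, e.txt, g.txt} staged={none}
After op 11 (modify f.txt): modified={b.txt, e.txt, f.txt, g.txt} staged={none}
After op 12 (modify a.txt): modified={a.txt, b.txt, e.txt, f.txt, g.txt} staged={none}
After op 13 (git add g.txt): modified={a.txt, b.txt, e.txt, f.txt} staged={g.txt}
After op 14 (modify c.txt): modified={a.txt, b.txt, c.txt, e.txt, f.txt} staged={g.txt}
After op 15 (modify g.txt): modified={a.txt, b.txt, c.txt, e.txt, f.txt, g.txt} staged={g.txt}
After op 16 (modify d.txt): modified={a.txt, b.txt, c.txt, d.txt, e.txt, f.txt, g.txt} staged={g.txt}
After op 17 (git add a.txt): modified={b.txt, c.txt, d.txt, e.txt, f.txt, g.txt} staged={a.txt, g.txt}
After op 18 (modify a.txt): modified={a.txt, b.txt, c.txt, d.txt, e.txt, f.txt, g.txt} staged={a.txt, g.txt}
After op 19 (git add a.txt): modified={b.txt, c.txt, d.txt, e.txt, f.txt, g.txt} staged={a.txt, g.txt}
After op 20 (git commit): modified={b.txt, c.txt, d.txt, e.txt, f.txt, g.txt} staged={none}
After op 21 (git add c.txt): modified={b.txt, d.txt, e.txt, f.txt, g.txt} staged={c.txt}
After op 22 (git commit): modified={b.txt, d.txt, e.txt, f.txt, g.txt} staged={none}
After op 23 (git add a.txt): modified={b.txt, d.txt, e.txt, f.txt, g.txt} staged={none}

Answer: b.txt, d.txt, e.txt, f.txt, g.txt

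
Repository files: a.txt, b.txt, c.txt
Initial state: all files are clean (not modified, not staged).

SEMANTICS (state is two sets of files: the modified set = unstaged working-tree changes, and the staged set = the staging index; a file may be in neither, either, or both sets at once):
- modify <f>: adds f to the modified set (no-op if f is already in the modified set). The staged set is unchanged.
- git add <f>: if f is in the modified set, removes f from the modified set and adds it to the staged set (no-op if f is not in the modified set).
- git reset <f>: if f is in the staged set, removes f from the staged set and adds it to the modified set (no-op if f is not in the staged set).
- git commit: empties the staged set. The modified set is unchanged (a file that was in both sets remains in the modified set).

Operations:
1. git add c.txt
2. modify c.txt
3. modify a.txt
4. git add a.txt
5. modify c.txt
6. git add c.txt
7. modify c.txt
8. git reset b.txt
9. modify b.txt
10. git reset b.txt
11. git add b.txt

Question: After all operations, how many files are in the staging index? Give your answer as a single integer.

Answer: 3

Derivation:
After op 1 (git add c.txt): modified={none} staged={none}
After op 2 (modify c.txt): modified={c.txt} staged={none}
After op 3 (modify a.txt): modified={a.txt, c.txt} staged={none}
After op 4 (git add a.txt): modified={c.txt} staged={a.txt}
After op 5 (modify c.txt): modified={c.txt} staged={a.txt}
After op 6 (git add c.txt): modified={none} staged={a.txt, c.txt}
After op 7 (modify c.txt): modified={c.txt} staged={a.txt, c.txt}
After op 8 (git reset b.txt): modified={c.txt} staged={a.txt, c.txt}
After op 9 (modify b.txt): modified={b.txt, c.txt} staged={a.txt, c.txt}
After op 10 (git reset b.txt): modified={b.txt, c.txt} staged={a.txt, c.txt}
After op 11 (git add b.txt): modified={c.txt} staged={a.txt, b.txt, c.txt}
Final staged set: {a.txt, b.txt, c.txt} -> count=3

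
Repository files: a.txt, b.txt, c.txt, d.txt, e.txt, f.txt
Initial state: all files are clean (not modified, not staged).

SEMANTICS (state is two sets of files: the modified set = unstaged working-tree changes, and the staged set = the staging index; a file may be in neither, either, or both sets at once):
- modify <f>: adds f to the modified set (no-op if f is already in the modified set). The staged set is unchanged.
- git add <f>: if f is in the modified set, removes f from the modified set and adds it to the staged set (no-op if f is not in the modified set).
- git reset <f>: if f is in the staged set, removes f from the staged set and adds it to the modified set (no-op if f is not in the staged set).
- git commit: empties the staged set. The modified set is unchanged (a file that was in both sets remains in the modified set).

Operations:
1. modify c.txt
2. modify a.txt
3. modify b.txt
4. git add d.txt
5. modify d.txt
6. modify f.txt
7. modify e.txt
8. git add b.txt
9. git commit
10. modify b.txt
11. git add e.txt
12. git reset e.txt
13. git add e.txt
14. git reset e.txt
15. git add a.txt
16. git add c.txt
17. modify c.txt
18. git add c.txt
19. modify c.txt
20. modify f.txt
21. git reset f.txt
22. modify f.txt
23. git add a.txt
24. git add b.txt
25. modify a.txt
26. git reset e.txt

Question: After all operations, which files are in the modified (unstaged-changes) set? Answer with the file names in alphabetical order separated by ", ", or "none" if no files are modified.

Answer: a.txt, c.txt, d.txt, e.txt, f.txt

Derivation:
After op 1 (modify c.txt): modified={c.txt} staged={none}
After op 2 (modify a.txt): modified={a.txt, c.txt} staged={none}
After op 3 (modify b.txt): modified={a.txt, b.txt, c.txt} staged={none}
After op 4 (git add d.txt): modified={a.txt, b.txt, c.txt} staged={none}
After op 5 (modify d.txt): modified={a.txt, b.txt, c.txt, d.txt} staged={none}
After op 6 (modify f.txt): modified={a.txt, b.txt, c.txt, d.txt, f.txt} staged={none}
After op 7 (modify e.txt): modified={a.txt, b.txt, c.txt, d.txt, e.txt, f.txt} staged={none}
After op 8 (git add b.txt): modified={a.txt, c.txt, d.txt, e.txt, f.txt} staged={b.txt}
After op 9 (git commit): modified={a.txt, c.txt, d.txt, e.txt, f.txt} staged={none}
After op 10 (modify b.txt): modified={a.txt, b.txt, c.txt, d.txt, e.txt, f.txt} staged={none}
After op 11 (git add e.txt): modified={a.txt, b.txt, c.txt, d.txt, f.txt} staged={e.txt}
After op 12 (git reset e.txt): modified={a.txt, b.txt, c.txt, d.txt, e.txt, f.txt} staged={none}
After op 13 (git add e.txt): modified={a.txt, b.txt, c.txt, d.txt, f.txt} staged={e.txt}
After op 14 (git reset e.txt): modified={a.txt, b.txt, c.txt, d.txt, e.txt, f.txt} staged={none}
After op 15 (git add a.txt): modified={b.txt, c.txt, d.txt, e.txt, f.txt} staged={a.txt}
After op 16 (git add c.txt): modified={b.txt, d.txt, e.txt, f.txt} staged={a.txt, c.txt}
After op 17 (modify c.txt): modified={b.txt, c.txt, d.txt, e.txt, f.txt} staged={a.txt, c.txt}
After op 18 (git add c.txt): modified={b.txt, d.txt, e.txt, f.txt} staged={a.txt, c.txt}
After op 19 (modify c.txt): modified={b.txt, c.txt, d.txt, e.txt, f.txt} staged={a.txt, c.txt}
After op 20 (modify f.txt): modified={b.txt, c.txt, d.txt, e.txt, f.txt} staged={a.txt, c.txt}
After op 21 (git reset f.txt): modified={b.txt, c.txt, d.txt, e.txt, f.txt} staged={a.txt, c.txt}
After op 22 (modify f.txt): modified={b.txt, c.txt, d.txt, e.txt, f.txt} staged={a.txt, c.txt}
After op 23 (git add a.txt): modified={b.txt, c.txt, d.txt, e.txt, f.txt} staged={a.txt, c.txt}
After op 24 (git add b.txt): modified={c.txt, d.txt, e.txt, f.txt} staged={a.txt, b.txt, c.txt}
After op 25 (modify a.txt): modified={a.txt, c.txt, d.txt, e.txt, f.txt} staged={a.txt, b.txt, c.txt}
After op 26 (git reset e.txt): modified={a.txt, c.txt, d.txt, e.txt, f.txt} staged={a.txt, b.txt, c.txt}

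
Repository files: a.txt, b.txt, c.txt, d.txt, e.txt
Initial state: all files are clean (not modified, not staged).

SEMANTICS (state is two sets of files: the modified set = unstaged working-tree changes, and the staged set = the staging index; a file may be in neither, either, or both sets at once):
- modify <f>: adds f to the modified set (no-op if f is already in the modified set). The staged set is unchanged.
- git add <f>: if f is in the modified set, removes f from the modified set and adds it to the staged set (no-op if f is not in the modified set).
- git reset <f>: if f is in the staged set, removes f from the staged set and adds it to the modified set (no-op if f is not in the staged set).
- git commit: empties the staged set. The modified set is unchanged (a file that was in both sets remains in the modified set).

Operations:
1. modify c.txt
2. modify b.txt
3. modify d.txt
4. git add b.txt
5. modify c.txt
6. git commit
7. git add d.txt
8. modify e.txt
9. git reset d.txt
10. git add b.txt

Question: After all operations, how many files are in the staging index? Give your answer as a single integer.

Answer: 0

Derivation:
After op 1 (modify c.txt): modified={c.txt} staged={none}
After op 2 (modify b.txt): modified={b.txt, c.txt} staged={none}
After op 3 (modify d.txt): modified={b.txt, c.txt, d.txt} staged={none}
After op 4 (git add b.txt): modified={c.txt, d.txt} staged={b.txt}
After op 5 (modify c.txt): modified={c.txt, d.txt} staged={b.txt}
After op 6 (git commit): modified={c.txt, d.txt} staged={none}
After op 7 (git add d.txt): modified={c.txt} staged={d.txt}
After op 8 (modify e.txt): modified={c.txt, e.txt} staged={d.txt}
After op 9 (git reset d.txt): modified={c.txt, d.txt, e.txt} staged={none}
After op 10 (git add b.txt): modified={c.txt, d.txt, e.txt} staged={none}
Final staged set: {none} -> count=0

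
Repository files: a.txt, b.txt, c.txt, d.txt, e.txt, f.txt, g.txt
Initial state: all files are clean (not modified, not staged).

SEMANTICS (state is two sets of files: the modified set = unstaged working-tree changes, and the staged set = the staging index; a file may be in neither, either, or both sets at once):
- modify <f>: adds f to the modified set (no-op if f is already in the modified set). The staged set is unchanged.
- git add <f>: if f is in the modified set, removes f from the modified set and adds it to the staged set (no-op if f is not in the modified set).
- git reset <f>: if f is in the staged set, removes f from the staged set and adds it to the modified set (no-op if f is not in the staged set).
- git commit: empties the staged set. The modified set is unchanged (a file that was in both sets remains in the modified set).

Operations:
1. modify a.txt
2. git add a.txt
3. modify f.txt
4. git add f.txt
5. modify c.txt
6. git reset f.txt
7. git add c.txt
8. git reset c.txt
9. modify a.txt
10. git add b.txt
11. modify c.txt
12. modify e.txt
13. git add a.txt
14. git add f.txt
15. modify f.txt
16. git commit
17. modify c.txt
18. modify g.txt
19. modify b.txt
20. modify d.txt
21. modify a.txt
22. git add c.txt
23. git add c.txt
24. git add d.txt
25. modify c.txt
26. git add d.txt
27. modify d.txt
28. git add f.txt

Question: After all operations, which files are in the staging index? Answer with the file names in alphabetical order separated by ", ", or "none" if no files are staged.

Answer: c.txt, d.txt, f.txt

Derivation:
After op 1 (modify a.txt): modified={a.txt} staged={none}
After op 2 (git add a.txt): modified={none} staged={a.txt}
After op 3 (modify f.txt): modified={f.txt} staged={a.txt}
After op 4 (git add f.txt): modified={none} staged={a.txt, f.txt}
After op 5 (modify c.txt): modified={c.txt} staged={a.txt, f.txt}
After op 6 (git reset f.txt): modified={c.txt, f.txt} staged={a.txt}
After op 7 (git add c.txt): modified={f.txt} staged={a.txt, c.txt}
After op 8 (git reset c.txt): modified={c.txt, f.txt} staged={a.txt}
After op 9 (modify a.txt): modified={a.txt, c.txt, f.txt} staged={a.txt}
After op 10 (git add b.txt): modified={a.txt, c.txt, f.txt} staged={a.txt}
After op 11 (modify c.txt): modified={a.txt, c.txt, f.txt} staged={a.txt}
After op 12 (modify e.txt): modified={a.txt, c.txt, e.txt, f.txt} staged={a.txt}
After op 13 (git add a.txt): modified={c.txt, e.txt, f.txt} staged={a.txt}
After op 14 (git add f.txt): modified={c.txt, e.txt} staged={a.txt, f.txt}
After op 15 (modify f.txt): modified={c.txt, e.txt, f.txt} staged={a.txt, f.txt}
After op 16 (git commit): modified={c.txt, e.txt, f.txt} staged={none}
After op 17 (modify c.txt): modified={c.txt, e.txt, f.txt} staged={none}
After op 18 (modify g.txt): modified={c.txt, e.txt, f.txt, g.txt} staged={none}
After op 19 (modify b.txt): modified={b.txt, c.txt, e.txt, f.txt, g.txt} staged={none}
After op 20 (modify d.txt): modified={b.txt, c.txt, d.txt, e.txt, f.txt, g.txt} staged={none}
After op 21 (modify a.txt): modified={a.txt, b.txt, c.txt, d.txt, e.txt, f.txt, g.txt} staged={none}
After op 22 (git add c.txt): modified={a.txt, b.txt, d.txt, e.txt, f.txt, g.txt} staged={c.txt}
After op 23 (git add c.txt): modified={a.txt, b.txt, d.txt, e.txt, f.txt, g.txt} staged={c.txt}
After op 24 (git add d.txt): modified={a.txt, b.txt, e.txt, f.txt, g.txt} staged={c.txt, d.txt}
After op 25 (modify c.txt): modified={a.txt, b.txt, c.txt, e.txt, f.txt, g.txt} staged={c.txt, d.txt}
After op 26 (git add d.txt): modified={a.txt, b.txt, c.txt, e.txt, f.txt, g.txt} staged={c.txt, d.txt}
After op 27 (modify d.txt): modified={a.txt, b.txt, c.txt, d.txt, e.txt, f.txt, g.txt} staged={c.txt, d.txt}
After op 28 (git add f.txt): modified={a.txt, b.txt, c.txt, d.txt, e.txt, g.txt} staged={c.txt, d.txt, f.txt}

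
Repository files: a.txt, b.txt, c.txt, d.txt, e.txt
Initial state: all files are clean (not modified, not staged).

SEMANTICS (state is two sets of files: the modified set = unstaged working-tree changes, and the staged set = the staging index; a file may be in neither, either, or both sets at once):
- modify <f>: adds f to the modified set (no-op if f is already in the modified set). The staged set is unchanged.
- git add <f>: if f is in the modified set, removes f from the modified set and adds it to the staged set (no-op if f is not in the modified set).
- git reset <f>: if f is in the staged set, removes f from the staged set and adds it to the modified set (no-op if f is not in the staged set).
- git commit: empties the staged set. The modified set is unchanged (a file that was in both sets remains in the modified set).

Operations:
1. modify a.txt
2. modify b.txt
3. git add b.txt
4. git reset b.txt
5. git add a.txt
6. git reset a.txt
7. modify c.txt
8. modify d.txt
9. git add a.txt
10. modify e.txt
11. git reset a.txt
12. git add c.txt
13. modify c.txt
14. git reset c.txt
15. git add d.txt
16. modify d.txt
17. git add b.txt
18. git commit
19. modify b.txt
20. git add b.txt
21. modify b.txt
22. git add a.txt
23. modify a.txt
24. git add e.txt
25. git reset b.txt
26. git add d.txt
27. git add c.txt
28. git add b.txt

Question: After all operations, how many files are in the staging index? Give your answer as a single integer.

Answer: 5

Derivation:
After op 1 (modify a.txt): modified={a.txt} staged={none}
After op 2 (modify b.txt): modified={a.txt, b.txt} staged={none}
After op 3 (git add b.txt): modified={a.txt} staged={b.txt}
After op 4 (git reset b.txt): modified={a.txt, b.txt} staged={none}
After op 5 (git add a.txt): modified={b.txt} staged={a.txt}
After op 6 (git reset a.txt): modified={a.txt, b.txt} staged={none}
After op 7 (modify c.txt): modified={a.txt, b.txt, c.txt} staged={none}
After op 8 (modify d.txt): modified={a.txt, b.txt, c.txt, d.txt} staged={none}
After op 9 (git add a.txt): modified={b.txt, c.txt, d.txt} staged={a.txt}
After op 10 (modify e.txt): modified={b.txt, c.txt, d.txt, e.txt} staged={a.txt}
After op 11 (git reset a.txt): modified={a.txt, b.txt, c.txt, d.txt, e.txt} staged={none}
After op 12 (git add c.txt): modified={a.txt, b.txt, d.txt, e.txt} staged={c.txt}
After op 13 (modify c.txt): modified={a.txt, b.txt, c.txt, d.txt, e.txt} staged={c.txt}
After op 14 (git reset c.txt): modified={a.txt, b.txt, c.txt, d.txt, e.txt} staged={none}
After op 15 (git add d.txt): modified={a.txt, b.txt, c.txt, e.txt} staged={d.txt}
After op 16 (modify d.txt): modified={a.txt, b.txt, c.txt, d.txt, e.txt} staged={d.txt}
After op 17 (git add b.txt): modified={a.txt, c.txt, d.txt, e.txt} staged={b.txt, d.txt}
After op 18 (git commit): modified={a.txt, c.txt, d.txt, e.txt} staged={none}
After op 19 (modify b.txt): modified={a.txt, b.txt, c.txt, d.txt, e.txt} staged={none}
After op 20 (git add b.txt): modified={a.txt, c.txt, d.txt, e.txt} staged={b.txt}
After op 21 (modify b.txt): modified={a.txt, b.txt, c.txt, d.txt, e.txt} staged={b.txt}
After op 22 (git add a.txt): modified={b.txt, c.txt, d.txt, e.txt} staged={a.txt, b.txt}
After op 23 (modify a.txt): modified={a.txt, b.txt, c.txt, d.txt, e.txt} staged={a.txt, b.txt}
After op 24 (git add e.txt): modified={a.txt, b.txt, c.txt, d.txt} staged={a.txt, b.txt, e.txt}
After op 25 (git reset b.txt): modified={a.txt, b.txt, c.txt, d.txt} staged={a.txt, e.txt}
After op 26 (git add d.txt): modified={a.txt, b.txt, c.txt} staged={a.txt, d.txt, e.txt}
After op 27 (git add c.txt): modified={a.txt, b.txt} staged={a.txt, c.txt, d.txt, e.txt}
After op 28 (git add b.txt): modified={a.txt} staged={a.txt, b.txt, c.txt, d.txt, e.txt}
Final staged set: {a.txt, b.txt, c.txt, d.txt, e.txt} -> count=5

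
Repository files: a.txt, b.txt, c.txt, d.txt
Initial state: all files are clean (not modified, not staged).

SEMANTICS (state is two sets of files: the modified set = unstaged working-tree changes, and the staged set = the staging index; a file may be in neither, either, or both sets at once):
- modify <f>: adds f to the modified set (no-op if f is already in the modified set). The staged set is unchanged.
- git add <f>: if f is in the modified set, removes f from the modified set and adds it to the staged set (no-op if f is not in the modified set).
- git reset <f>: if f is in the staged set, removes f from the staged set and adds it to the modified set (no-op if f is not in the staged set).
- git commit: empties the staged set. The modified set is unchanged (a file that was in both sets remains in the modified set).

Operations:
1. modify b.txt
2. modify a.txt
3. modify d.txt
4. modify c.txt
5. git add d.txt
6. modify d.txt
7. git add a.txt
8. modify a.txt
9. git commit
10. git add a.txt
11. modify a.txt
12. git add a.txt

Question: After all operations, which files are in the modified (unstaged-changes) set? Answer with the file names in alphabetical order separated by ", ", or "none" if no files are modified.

After op 1 (modify b.txt): modified={b.txt} staged={none}
After op 2 (modify a.txt): modified={a.txt, b.txt} staged={none}
After op 3 (modify d.txt): modified={a.txt, b.txt, d.txt} staged={none}
After op 4 (modify c.txt): modified={a.txt, b.txt, c.txt, d.txt} staged={none}
After op 5 (git add d.txt): modified={a.txt, b.txt, c.txt} staged={d.txt}
After op 6 (modify d.txt): modified={a.txt, b.txt, c.txt, d.txt} staged={d.txt}
After op 7 (git add a.txt): modified={b.txt, c.txt, d.txt} staged={a.txt, d.txt}
After op 8 (modify a.txt): modified={a.txt, b.txt, c.txt, d.txt} staged={a.txt, d.txt}
After op 9 (git commit): modified={a.txt, b.txt, c.txt, d.txt} staged={none}
After op 10 (git add a.txt): modified={b.txt, c.txt, d.txt} staged={a.txt}
After op 11 (modify a.txt): modified={a.txt, b.txt, c.txt, d.txt} staged={a.txt}
After op 12 (git add a.txt): modified={b.txt, c.txt, d.txt} staged={a.txt}

Answer: b.txt, c.txt, d.txt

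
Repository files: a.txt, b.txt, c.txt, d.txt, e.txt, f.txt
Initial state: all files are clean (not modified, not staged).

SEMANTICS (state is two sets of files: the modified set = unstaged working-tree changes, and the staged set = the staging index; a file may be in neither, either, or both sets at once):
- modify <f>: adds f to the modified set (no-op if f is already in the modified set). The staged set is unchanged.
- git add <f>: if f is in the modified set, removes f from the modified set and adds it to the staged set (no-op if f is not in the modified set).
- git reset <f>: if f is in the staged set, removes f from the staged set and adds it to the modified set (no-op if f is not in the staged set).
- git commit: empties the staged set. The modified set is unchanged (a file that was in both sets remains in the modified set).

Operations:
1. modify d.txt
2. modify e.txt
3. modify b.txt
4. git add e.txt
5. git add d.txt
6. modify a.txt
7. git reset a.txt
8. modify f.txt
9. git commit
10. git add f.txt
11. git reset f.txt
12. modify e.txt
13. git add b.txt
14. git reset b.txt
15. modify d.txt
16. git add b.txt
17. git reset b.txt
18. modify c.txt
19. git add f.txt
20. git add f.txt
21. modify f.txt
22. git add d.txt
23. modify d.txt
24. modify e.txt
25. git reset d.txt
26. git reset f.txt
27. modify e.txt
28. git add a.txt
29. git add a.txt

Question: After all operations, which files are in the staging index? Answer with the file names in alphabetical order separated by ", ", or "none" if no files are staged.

After op 1 (modify d.txt): modified={d.txt} staged={none}
After op 2 (modify e.txt): modified={d.txt, e.txt} staged={none}
After op 3 (modify b.txt): modified={b.txt, d.txt, e.txt} staged={none}
After op 4 (git add e.txt): modified={b.txt, d.txt} staged={e.txt}
After op 5 (git add d.txt): modified={b.txt} staged={d.txt, e.txt}
After op 6 (modify a.txt): modified={a.txt, b.txt} staged={d.txt, e.txt}
After op 7 (git reset a.txt): modified={a.txt, b.txt} staged={d.txt, e.txt}
After op 8 (modify f.txt): modified={a.txt, b.txt, f.txt} staged={d.txt, e.txt}
After op 9 (git commit): modified={a.txt, b.txt, f.txt} staged={none}
After op 10 (git add f.txt): modified={a.txt, b.txt} staged={f.txt}
After op 11 (git reset f.txt): modified={a.txt, b.txt, f.txt} staged={none}
After op 12 (modify e.txt): modified={a.txt, b.txt, e.txt, f.txt} staged={none}
After op 13 (git add b.txt): modified={a.txt, e.txt, f.txt} staged={b.txt}
After op 14 (git reset b.txt): modified={a.txt, b.txt, e.txt, f.txt} staged={none}
After op 15 (modify d.txt): modified={a.txt, b.txt, d.txt, e.txt, f.txt} staged={none}
After op 16 (git add b.txt): modified={a.txt, d.txt, e.txt, f.txt} staged={b.txt}
After op 17 (git reset b.txt): modified={a.txt, b.txt, d.txt, e.txt, f.txt} staged={none}
After op 18 (modify c.txt): modified={a.txt, b.txt, c.txt, d.txt, e.txt, f.txt} staged={none}
After op 19 (git add f.txt): modified={a.txt, b.txt, c.txt, d.txt, e.txt} staged={f.txt}
After op 20 (git add f.txt): modified={a.txt, b.txt, c.txt, d.txt, e.txt} staged={f.txt}
After op 21 (modify f.txt): modified={a.txt, b.txt, c.txt, d.txt, e.txt, f.txt} staged={f.txt}
After op 22 (git add d.txt): modified={a.txt, b.txt, c.txt, e.txt, f.txt} staged={d.txt, f.txt}
After op 23 (modify d.txt): modified={a.txt, b.txt, c.txt, d.txt, e.txt, f.txt} staged={d.txt, f.txt}
After op 24 (modify e.txt): modified={a.txt, b.txt, c.txt, d.txt, e.txt, f.txt} staged={d.txt, f.txt}
After op 25 (git reset d.txt): modified={a.txt, b.txt, c.txt, d.txt, e.txt, f.txt} staged={f.txt}
After op 26 (git reset f.txt): modified={a.txt, b.txt, c.txt, d.txt, e.txt, f.txt} staged={none}
After op 27 (modify e.txt): modified={a.txt, b.txt, c.txt, d.txt, e.txt, f.txt} staged={none}
After op 28 (git add a.txt): modified={b.txt, c.txt, d.txt, e.txt, f.txt} staged={a.txt}
After op 29 (git add a.txt): modified={b.txt, c.txt, d.txt, e.txt, f.txt} staged={a.txt}

Answer: a.txt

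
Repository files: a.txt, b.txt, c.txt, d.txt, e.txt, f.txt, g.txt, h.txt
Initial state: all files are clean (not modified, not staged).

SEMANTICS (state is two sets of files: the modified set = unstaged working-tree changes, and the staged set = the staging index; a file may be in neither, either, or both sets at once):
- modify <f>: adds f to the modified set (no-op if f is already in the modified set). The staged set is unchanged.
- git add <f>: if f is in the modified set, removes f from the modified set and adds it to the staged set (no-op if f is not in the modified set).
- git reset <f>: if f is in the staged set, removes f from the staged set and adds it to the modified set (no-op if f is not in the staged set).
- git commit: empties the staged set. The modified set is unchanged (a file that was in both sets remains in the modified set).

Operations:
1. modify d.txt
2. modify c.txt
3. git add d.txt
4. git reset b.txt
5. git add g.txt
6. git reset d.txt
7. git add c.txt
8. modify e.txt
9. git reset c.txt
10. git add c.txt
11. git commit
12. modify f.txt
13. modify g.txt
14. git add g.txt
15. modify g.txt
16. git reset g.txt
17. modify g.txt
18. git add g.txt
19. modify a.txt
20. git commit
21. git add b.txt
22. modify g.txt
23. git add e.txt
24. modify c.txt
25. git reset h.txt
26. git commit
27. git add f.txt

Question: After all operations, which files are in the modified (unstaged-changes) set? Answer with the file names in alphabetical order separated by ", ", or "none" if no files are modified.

Answer: a.txt, c.txt, d.txt, g.txt

Derivation:
After op 1 (modify d.txt): modified={d.txt} staged={none}
After op 2 (modify c.txt): modified={c.txt, d.txt} staged={none}
After op 3 (git add d.txt): modified={c.txt} staged={d.txt}
After op 4 (git reset b.txt): modified={c.txt} staged={d.txt}
After op 5 (git add g.txt): modified={c.txt} staged={d.txt}
After op 6 (git reset d.txt): modified={c.txt, d.txt} staged={none}
After op 7 (git add c.txt): modified={d.txt} staged={c.txt}
After op 8 (modify e.txt): modified={d.txt, e.txt} staged={c.txt}
After op 9 (git reset c.txt): modified={c.txt, d.txt, e.txt} staged={none}
After op 10 (git add c.txt): modified={d.txt, e.txt} staged={c.txt}
After op 11 (git commit): modified={d.txt, e.txt} staged={none}
After op 12 (modify f.txt): modified={d.txt, e.txt, f.txt} staged={none}
After op 13 (modify g.txt): modified={d.txt, e.txt, f.txt, g.txt} staged={none}
After op 14 (git add g.txt): modified={d.txt, e.txt, f.txt} staged={g.txt}
After op 15 (modify g.txt): modified={d.txt, e.txt, f.txt, g.txt} staged={g.txt}
After op 16 (git reset g.txt): modified={d.txt, e.txt, f.txt, g.txt} staged={none}
After op 17 (modify g.txt): modified={d.txt, e.txt, f.txt, g.txt} staged={none}
After op 18 (git add g.txt): modified={d.txt, e.txt, f.txt} staged={g.txt}
After op 19 (modify a.txt): modified={a.txt, d.txt, e.txt, f.txt} staged={g.txt}
After op 20 (git commit): modified={a.txt, d.txt, e.txt, f.txt} staged={none}
After op 21 (git add b.txt): modified={a.txt, d.txt, e.txt, f.txt} staged={none}
After op 22 (modify g.txt): modified={a.txt, d.txt, e.txt, f.txt, g.txt} staged={none}
After op 23 (git add e.txt): modified={a.txt, d.txt, f.txt, g.txt} staged={e.txt}
After op 24 (modify c.txt): modified={a.txt, c.txt, d.txt, f.txt, g.txt} staged={e.txt}
After op 25 (git reset h.txt): modified={a.txt, c.txt, d.txt, f.txt, g.txt} staged={e.txt}
After op 26 (git commit): modified={a.txt, c.txt, d.txt, f.txt, g.txt} staged={none}
After op 27 (git add f.txt): modified={a.txt, c.txt, d.txt, g.txt} staged={f.txt}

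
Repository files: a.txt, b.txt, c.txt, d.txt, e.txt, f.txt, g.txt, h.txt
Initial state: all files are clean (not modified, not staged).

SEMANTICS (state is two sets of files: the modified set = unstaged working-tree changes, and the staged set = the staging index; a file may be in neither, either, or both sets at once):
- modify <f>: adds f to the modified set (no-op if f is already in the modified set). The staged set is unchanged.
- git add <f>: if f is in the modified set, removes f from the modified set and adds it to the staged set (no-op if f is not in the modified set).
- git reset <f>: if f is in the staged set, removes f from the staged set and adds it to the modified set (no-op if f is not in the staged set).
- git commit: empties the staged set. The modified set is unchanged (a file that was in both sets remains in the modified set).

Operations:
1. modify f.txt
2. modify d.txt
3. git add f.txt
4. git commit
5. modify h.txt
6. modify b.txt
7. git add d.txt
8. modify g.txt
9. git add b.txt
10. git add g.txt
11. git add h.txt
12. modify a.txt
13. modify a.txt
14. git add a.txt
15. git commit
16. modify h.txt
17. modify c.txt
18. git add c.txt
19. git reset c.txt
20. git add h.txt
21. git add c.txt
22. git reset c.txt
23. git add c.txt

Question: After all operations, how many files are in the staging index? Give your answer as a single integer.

After op 1 (modify f.txt): modified={f.txt} staged={none}
After op 2 (modify d.txt): modified={d.txt, f.txt} staged={none}
After op 3 (git add f.txt): modified={d.txt} staged={f.txt}
After op 4 (git commit): modified={d.txt} staged={none}
After op 5 (modify h.txt): modified={d.txt, h.txt} staged={none}
After op 6 (modify b.txt): modified={b.txt, d.txt, h.txt} staged={none}
After op 7 (git add d.txt): modified={b.txt, h.txt} staged={d.txt}
After op 8 (modify g.txt): modified={b.txt, g.txt, h.txt} staged={d.txt}
After op 9 (git add b.txt): modified={g.txt, h.txt} staged={b.txt, d.txt}
After op 10 (git add g.txt): modified={h.txt} staged={b.txt, d.txt, g.txt}
After op 11 (git add h.txt): modified={none} staged={b.txt, d.txt, g.txt, h.txt}
After op 12 (modify a.txt): modified={a.txt} staged={b.txt, d.txt, g.txt, h.txt}
After op 13 (modify a.txt): modified={a.txt} staged={b.txt, d.txt, g.txt, h.txt}
After op 14 (git add a.txt): modified={none} staged={a.txt, b.txt, d.txt, g.txt, h.txt}
After op 15 (git commit): modified={none} staged={none}
After op 16 (modify h.txt): modified={h.txt} staged={none}
After op 17 (modify c.txt): modified={c.txt, h.txt} staged={none}
After op 18 (git add c.txt): modified={h.txt} staged={c.txt}
After op 19 (git reset c.txt): modified={c.txt, h.txt} staged={none}
After op 20 (git add h.txt): modified={c.txt} staged={h.txt}
After op 21 (git add c.txt): modified={none} staged={c.txt, h.txt}
After op 22 (git reset c.txt): modified={c.txt} staged={h.txt}
After op 23 (git add c.txt): modified={none} staged={c.txt, h.txt}
Final staged set: {c.txt, h.txt} -> count=2

Answer: 2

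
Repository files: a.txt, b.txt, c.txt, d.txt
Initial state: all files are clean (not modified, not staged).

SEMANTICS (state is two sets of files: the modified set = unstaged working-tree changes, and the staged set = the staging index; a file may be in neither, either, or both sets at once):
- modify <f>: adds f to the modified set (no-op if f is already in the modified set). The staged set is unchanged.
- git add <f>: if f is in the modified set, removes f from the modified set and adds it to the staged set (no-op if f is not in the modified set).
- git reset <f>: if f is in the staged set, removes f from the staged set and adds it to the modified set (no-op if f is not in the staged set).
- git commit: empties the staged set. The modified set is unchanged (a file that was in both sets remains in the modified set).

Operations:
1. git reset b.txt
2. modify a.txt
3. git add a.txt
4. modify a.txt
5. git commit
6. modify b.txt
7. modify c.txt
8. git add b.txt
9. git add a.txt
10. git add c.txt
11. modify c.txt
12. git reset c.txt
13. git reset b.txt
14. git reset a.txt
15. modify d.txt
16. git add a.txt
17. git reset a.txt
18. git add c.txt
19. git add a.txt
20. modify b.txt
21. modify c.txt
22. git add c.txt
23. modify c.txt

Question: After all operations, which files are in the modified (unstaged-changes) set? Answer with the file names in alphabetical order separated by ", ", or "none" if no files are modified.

Answer: b.txt, c.txt, d.txt

Derivation:
After op 1 (git reset b.txt): modified={none} staged={none}
After op 2 (modify a.txt): modified={a.txt} staged={none}
After op 3 (git add a.txt): modified={none} staged={a.txt}
After op 4 (modify a.txt): modified={a.txt} staged={a.txt}
After op 5 (git commit): modified={a.txt} staged={none}
After op 6 (modify b.txt): modified={a.txt, b.txt} staged={none}
After op 7 (modify c.txt): modified={a.txt, b.txt, c.txt} staged={none}
After op 8 (git add b.txt): modified={a.txt, c.txt} staged={b.txt}
After op 9 (git add a.txt): modified={c.txt} staged={a.txt, b.txt}
After op 10 (git add c.txt): modified={none} staged={a.txt, b.txt, c.txt}
After op 11 (modify c.txt): modified={c.txt} staged={a.txt, b.txt, c.txt}
After op 12 (git reset c.txt): modified={c.txt} staged={a.txt, b.txt}
After op 13 (git reset b.txt): modified={b.txt, c.txt} staged={a.txt}
After op 14 (git reset a.txt): modified={a.txt, b.txt, c.txt} staged={none}
After op 15 (modify d.txt): modified={a.txt, b.txt, c.txt, d.txt} staged={none}
After op 16 (git add a.txt): modified={b.txt, c.txt, d.txt} staged={a.txt}
After op 17 (git reset a.txt): modified={a.txt, b.txt, c.txt, d.txt} staged={none}
After op 18 (git add c.txt): modified={a.txt, b.txt, d.txt} staged={c.txt}
After op 19 (git add a.txt): modified={b.txt, d.txt} staged={a.txt, c.txt}
After op 20 (modify b.txt): modified={b.txt, d.txt} staged={a.txt, c.txt}
After op 21 (modify c.txt): modified={b.txt, c.txt, d.txt} staged={a.txt, c.txt}
After op 22 (git add c.txt): modified={b.txt, d.txt} staged={a.txt, c.txt}
After op 23 (modify c.txt): modified={b.txt, c.txt, d.txt} staged={a.txt, c.txt}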